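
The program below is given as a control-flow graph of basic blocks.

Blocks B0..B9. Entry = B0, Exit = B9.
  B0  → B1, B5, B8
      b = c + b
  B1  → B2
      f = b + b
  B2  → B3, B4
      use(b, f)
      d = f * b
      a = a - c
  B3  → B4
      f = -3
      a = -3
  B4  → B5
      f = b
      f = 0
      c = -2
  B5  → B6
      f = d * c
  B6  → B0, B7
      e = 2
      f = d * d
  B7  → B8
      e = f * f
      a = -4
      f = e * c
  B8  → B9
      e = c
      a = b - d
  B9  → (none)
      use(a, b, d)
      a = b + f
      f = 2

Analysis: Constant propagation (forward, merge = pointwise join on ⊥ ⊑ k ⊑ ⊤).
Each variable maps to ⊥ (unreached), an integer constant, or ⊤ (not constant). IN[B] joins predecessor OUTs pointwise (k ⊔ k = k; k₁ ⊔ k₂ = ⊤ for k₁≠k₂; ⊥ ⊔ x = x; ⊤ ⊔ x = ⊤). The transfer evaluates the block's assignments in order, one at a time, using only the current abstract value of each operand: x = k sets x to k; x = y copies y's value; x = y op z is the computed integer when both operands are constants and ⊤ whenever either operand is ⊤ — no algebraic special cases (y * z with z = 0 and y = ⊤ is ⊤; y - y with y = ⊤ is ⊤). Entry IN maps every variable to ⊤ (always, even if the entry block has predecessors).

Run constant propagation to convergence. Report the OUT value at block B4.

Fixpoint table:
  B0:  IN=(all ⊤)  OUT=(all ⊤)
  B1:  IN=(all ⊤)  OUT=(all ⊤)
  B2:  IN=(all ⊤)  OUT=(all ⊤)
  B3:  IN=(all ⊤)  OUT={a:-3, f:-3; rest ⊤}
  B4:  IN=(all ⊤)  OUT={c:-2, f:0; rest ⊤}
  B5:  IN=(all ⊤)  OUT=(all ⊤)
  B6:  IN=(all ⊤)  OUT={e:2; rest ⊤}
  B7:  IN={e:2; rest ⊤}  OUT={a:-4; rest ⊤}
  B8:  IN=(all ⊤)  OUT=(all ⊤)
  B9:  IN=(all ⊤)  OUT={f:2; rest ⊤}

Merge at B4: IN[B4] = OUT[B2] ⊔ OUT[B3] = {a: ⊤, b: ⊤, c: ⊤, d: ⊤, e: ⊤, f: ⊤}
Applying B4's transfer function to that IN value gives OUT[B4] (row B4 above).

Answer: {a: ⊤, b: ⊤, c: -2, d: ⊤, e: ⊤, f: 0}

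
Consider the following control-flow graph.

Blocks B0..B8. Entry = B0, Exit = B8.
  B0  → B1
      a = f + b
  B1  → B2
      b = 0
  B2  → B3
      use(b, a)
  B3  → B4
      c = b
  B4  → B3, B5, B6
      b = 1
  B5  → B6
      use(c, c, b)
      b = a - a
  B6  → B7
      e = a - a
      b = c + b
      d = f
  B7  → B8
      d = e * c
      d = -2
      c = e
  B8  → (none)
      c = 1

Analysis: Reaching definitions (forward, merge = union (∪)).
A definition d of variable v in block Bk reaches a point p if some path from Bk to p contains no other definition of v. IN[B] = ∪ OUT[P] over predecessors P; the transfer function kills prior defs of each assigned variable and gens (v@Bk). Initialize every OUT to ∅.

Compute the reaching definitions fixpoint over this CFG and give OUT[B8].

Fixpoint table:
  B0:  IN={}  OUT={a@B0}
  B1:  IN={a@B0}  OUT={a@B0, b@B1}
  B2:  IN={a@B0, b@B1}  OUT={a@B0, b@B1}
  B3:  IN={a@B0, b@B1, b@B4, c@B3}  OUT={a@B0, b@B1, b@B4, c@B3}
  B4:  IN={a@B0, b@B1, b@B4, c@B3}  OUT={a@B0, b@B4, c@B3}
  B5:  IN={a@B0, b@B4, c@B3}  OUT={a@B0, b@B5, c@B3}
  B6:  IN={a@B0, b@B4, b@B5, c@B3}  OUT={a@B0, b@B6, c@B3, d@B6, e@B6}
  B7:  IN={a@B0, b@B6, c@B3, d@B6, e@B6}  OUT={a@B0, b@B6, c@B7, d@B7, e@B6}
  B8:  IN={a@B0, b@B6, c@B7, d@B7, e@B6}  OUT={a@B0, b@B6, c@B8, d@B7, e@B6}

Merge at B8: IN[B8] = OUT[B7] = {a@B0, b@B6, c@B7, d@B7, e@B6}
Applying B8's transfer function to that IN value gives OUT[B8] (row B8 above).

Answer: {a@B0, b@B6, c@B8, d@B7, e@B6}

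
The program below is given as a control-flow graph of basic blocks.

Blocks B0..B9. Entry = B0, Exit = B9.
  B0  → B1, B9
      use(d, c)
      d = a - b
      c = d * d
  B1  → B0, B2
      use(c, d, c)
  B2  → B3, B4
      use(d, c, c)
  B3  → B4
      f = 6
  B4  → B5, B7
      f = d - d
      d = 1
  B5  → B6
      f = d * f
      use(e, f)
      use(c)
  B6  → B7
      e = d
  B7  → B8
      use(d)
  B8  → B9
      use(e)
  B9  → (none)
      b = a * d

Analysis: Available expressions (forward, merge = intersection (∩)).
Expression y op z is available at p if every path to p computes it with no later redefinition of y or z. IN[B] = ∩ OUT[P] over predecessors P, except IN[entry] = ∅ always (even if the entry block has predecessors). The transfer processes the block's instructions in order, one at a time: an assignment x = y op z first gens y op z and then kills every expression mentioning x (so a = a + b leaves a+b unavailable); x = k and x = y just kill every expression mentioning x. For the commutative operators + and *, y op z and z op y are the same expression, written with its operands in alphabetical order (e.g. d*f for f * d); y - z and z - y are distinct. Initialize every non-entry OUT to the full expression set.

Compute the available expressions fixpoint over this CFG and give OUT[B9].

Answer: {a*d}

Derivation:
Fixpoint table:
  B0:  IN={}  OUT={a-b, d*d}
  B1:  IN={a-b, d*d}  OUT={a-b, d*d}
  B2:  IN={a-b, d*d}  OUT={a-b, d*d}
  B3:  IN={a-b, d*d}  OUT={a-b, d*d}
  B4:  IN={a-b, d*d}  OUT={a-b}
  B5:  IN={a-b}  OUT={a-b}
  B6:  IN={a-b}  OUT={a-b}
  B7:  IN={a-b}  OUT={a-b}
  B8:  IN={a-b}  OUT={a-b}
  B9:  IN={a-b}  OUT={a*d}

Merge at B9: IN[B9] = OUT[B0] ∩ OUT[B8] = {a-b}
Applying B9's transfer function to that IN value gives OUT[B9] (row B9 above).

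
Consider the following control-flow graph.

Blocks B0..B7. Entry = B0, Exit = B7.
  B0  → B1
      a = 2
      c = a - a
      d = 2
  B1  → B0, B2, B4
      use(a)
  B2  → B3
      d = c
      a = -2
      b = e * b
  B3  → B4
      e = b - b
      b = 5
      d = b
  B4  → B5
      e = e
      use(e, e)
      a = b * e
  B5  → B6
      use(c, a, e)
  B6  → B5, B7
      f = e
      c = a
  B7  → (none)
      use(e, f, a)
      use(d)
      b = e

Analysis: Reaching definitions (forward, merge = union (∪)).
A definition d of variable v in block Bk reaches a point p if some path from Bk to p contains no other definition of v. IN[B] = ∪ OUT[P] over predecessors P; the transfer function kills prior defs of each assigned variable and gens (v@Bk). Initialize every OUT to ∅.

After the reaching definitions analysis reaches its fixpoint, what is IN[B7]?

Answer: {a@B4, b@B3, c@B6, d@B0, d@B3, e@B4, f@B6}

Derivation:
Fixpoint table:
  B0:  IN={a@B0, c@B0, d@B0}  OUT={a@B0, c@B0, d@B0}
  B1:  IN={a@B0, c@B0, d@B0}  OUT={a@B0, c@B0, d@B0}
  B2:  IN={a@B0, c@B0, d@B0}  OUT={a@B2, b@B2, c@B0, d@B2}
  B3:  IN={a@B2, b@B2, c@B0, d@B2}  OUT={a@B2, b@B3, c@B0, d@B3, e@B3}
  B4:  IN={a@B0, a@B2, b@B3, c@B0, d@B0, d@B3, e@B3}  OUT={a@B4, b@B3, c@B0, d@B0, d@B3, e@B4}
  B5:  IN={a@B4, b@B3, c@B0, c@B6, d@B0, d@B3, e@B4, f@B6}  OUT={a@B4, b@B3, c@B0, c@B6, d@B0, d@B3, e@B4, f@B6}
  B6:  IN={a@B4, b@B3, c@B0, c@B6, d@B0, d@B3, e@B4, f@B6}  OUT={a@B4, b@B3, c@B6, d@B0, d@B3, e@B4, f@B6}
  B7:  IN={a@B4, b@B3, c@B6, d@B0, d@B3, e@B4, f@B6}  OUT={a@B4, b@B7, c@B6, d@B0, d@B3, e@B4, f@B6}

Merge at B7: IN[B7] = OUT[B6] = {a@B4, b@B3, c@B6, d@B0, d@B3, e@B4, f@B6}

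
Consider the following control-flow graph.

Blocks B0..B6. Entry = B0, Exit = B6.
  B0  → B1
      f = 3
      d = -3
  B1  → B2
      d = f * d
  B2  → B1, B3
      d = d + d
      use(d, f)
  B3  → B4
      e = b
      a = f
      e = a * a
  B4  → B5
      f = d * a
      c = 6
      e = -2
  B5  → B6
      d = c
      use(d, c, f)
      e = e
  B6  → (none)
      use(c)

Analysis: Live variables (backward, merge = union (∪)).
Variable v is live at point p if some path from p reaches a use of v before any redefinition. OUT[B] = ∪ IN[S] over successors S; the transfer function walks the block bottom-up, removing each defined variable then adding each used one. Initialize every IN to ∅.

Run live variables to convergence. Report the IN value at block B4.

Answer: {a, d}

Trace:
Fixpoint table:
  B0:  IN={b}  OUT={b, d, f}
  B1:  IN={b, d, f}  OUT={b, d, f}
  B2:  IN={b, d, f}  OUT={b, d, f}
  B3:  IN={b, d, f}  OUT={a, d}
  B4:  IN={a, d}  OUT={c, e, f}
  B5:  IN={c, e, f}  OUT={c}
  B6:  IN={c}  OUT={}

Merge at B4: OUT[B4] = IN[B5] = {c, e, f}
Applying B4's transfer function to that OUT value gives IN[B4] (row B4 above).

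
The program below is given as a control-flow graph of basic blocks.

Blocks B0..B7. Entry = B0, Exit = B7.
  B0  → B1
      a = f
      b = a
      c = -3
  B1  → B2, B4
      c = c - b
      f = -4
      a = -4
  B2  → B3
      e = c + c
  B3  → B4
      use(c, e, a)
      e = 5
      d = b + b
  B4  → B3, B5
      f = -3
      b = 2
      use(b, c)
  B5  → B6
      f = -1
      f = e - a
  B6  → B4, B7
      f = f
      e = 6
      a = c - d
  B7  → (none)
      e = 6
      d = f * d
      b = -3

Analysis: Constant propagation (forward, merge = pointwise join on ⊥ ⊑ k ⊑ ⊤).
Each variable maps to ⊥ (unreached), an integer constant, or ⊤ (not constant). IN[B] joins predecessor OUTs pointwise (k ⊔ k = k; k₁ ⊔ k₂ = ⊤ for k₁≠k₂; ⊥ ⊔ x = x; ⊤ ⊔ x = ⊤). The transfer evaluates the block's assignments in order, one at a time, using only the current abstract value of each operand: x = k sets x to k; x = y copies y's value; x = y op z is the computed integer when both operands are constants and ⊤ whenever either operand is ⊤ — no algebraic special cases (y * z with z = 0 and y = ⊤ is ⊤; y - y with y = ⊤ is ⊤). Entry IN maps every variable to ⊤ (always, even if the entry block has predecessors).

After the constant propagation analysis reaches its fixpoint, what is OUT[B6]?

Converged values:
  B0:  IN=(all ⊤)  OUT={c:-3; rest ⊤}
  B1:  IN={c:-3; rest ⊤}  OUT={a:-4, f:-4; rest ⊤}
  B2:  IN={a:-4, f:-4; rest ⊤}  OUT={a:-4, f:-4; rest ⊤}
  B3:  IN=(all ⊤)  OUT={e:5; rest ⊤}
  B4:  IN=(all ⊤)  OUT={b:2, f:-3; rest ⊤}
  B5:  IN={b:2, f:-3; rest ⊤}  OUT={b:2; rest ⊤}
  B6:  IN={b:2; rest ⊤}  OUT={b:2, e:6; rest ⊤}
  B7:  IN={b:2, e:6; rest ⊤}  OUT={b:-3, e:6; rest ⊤}

Merge at B6: IN[B6] = OUT[B5] = {a: ⊤, b: 2, c: ⊤, d: ⊤, e: ⊤, f: ⊤}
Applying B6's transfer function to that IN value gives OUT[B6] (row B6 above).

Answer: {a: ⊤, b: 2, c: ⊤, d: ⊤, e: 6, f: ⊤}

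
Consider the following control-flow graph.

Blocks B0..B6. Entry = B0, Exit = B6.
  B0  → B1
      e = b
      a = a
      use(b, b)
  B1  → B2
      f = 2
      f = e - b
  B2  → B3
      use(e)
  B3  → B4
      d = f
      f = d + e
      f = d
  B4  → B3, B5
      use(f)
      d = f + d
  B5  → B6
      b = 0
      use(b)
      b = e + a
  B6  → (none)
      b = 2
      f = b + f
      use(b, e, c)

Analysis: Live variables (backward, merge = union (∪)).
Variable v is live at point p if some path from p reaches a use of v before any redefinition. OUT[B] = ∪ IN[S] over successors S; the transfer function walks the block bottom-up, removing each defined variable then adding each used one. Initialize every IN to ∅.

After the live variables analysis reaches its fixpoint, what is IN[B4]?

Answer: {a, c, d, e, f}

Working:
Converged values:
  B0: | IN={a, b, c} | OUT={a, b, c, e}
  B1: | IN={a, b, c, e} | OUT={a, c, e, f}
  B2: | IN={a, c, e, f} | OUT={a, c, e, f}
  B3: | IN={a, c, e, f} | OUT={a, c, d, e, f}
  B4: | IN={a, c, d, e, f} | OUT={a, c, e, f}
  B5: | IN={a, c, e, f} | OUT={c, e, f}
  B6: | IN={c, e, f} | OUT={}

Merge at B4: OUT[B4] = IN[B3] ⊔ IN[B5] = {a, c, e, f}
Applying B4's transfer function to that OUT value gives IN[B4] (row B4 above).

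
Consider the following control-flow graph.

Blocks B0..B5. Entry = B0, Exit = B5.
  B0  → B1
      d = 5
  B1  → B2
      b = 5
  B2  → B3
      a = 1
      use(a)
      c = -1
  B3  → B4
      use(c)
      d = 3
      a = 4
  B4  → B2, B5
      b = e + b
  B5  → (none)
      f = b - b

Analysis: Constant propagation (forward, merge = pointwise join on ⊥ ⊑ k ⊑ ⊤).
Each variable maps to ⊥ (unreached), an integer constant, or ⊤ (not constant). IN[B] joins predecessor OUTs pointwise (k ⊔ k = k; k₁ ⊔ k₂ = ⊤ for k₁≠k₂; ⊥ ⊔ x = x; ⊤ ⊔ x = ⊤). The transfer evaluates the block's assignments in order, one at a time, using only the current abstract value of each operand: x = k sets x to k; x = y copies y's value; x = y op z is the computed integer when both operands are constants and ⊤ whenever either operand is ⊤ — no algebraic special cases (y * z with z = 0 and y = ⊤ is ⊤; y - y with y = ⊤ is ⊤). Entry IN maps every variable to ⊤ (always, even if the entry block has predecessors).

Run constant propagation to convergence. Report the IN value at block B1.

Answer: {a: ⊤, b: ⊤, c: ⊤, d: 5, e: ⊤, f: ⊤}

Working:
Per-block solution:
  B0:  IN=(all ⊤)  OUT={d:5; rest ⊤}
  B1:  IN={d:5; rest ⊤}  OUT={b:5, d:5; rest ⊤}
  B2:  IN=(all ⊤)  OUT={a:1, c:-1; rest ⊤}
  B3:  IN={a:1, c:-1; rest ⊤}  OUT={a:4, c:-1, d:3; rest ⊤}
  B4:  IN={a:4, c:-1, d:3; rest ⊤}  OUT={a:4, c:-1, d:3; rest ⊤}
  B5:  IN={a:4, c:-1, d:3; rest ⊤}  OUT={a:4, c:-1, d:3; rest ⊤}

Merge at B1: IN[B1] = OUT[B0] = {a: ⊤, b: ⊤, c: ⊤, d: 5, e: ⊤, f: ⊤}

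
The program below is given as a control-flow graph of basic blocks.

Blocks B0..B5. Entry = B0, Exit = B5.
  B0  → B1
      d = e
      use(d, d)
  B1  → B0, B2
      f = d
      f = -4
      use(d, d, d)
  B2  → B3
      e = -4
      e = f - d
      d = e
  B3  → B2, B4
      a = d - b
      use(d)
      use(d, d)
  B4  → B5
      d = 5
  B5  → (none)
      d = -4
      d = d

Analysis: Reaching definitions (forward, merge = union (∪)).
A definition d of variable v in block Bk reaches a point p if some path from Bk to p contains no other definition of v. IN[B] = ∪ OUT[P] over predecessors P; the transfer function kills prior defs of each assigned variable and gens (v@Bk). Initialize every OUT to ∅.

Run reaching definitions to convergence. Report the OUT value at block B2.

Answer: {a@B3, d@B2, e@B2, f@B1}

Trace:
Fixpoint table:
  B0: | IN={d@B0, f@B1} | OUT={d@B0, f@B1}
  B1: | IN={d@B0, f@B1} | OUT={d@B0, f@B1}
  B2: | IN={a@B3, d@B0, d@B2, e@B2, f@B1} | OUT={a@B3, d@B2, e@B2, f@B1}
  B3: | IN={a@B3, d@B2, e@B2, f@B1} | OUT={a@B3, d@B2, e@B2, f@B1}
  B4: | IN={a@B3, d@B2, e@B2, f@B1} | OUT={a@B3, d@B4, e@B2, f@B1}
  B5: | IN={a@B3, d@B4, e@B2, f@B1} | OUT={a@B3, d@B5, e@B2, f@B1}

Merge at B2: IN[B2] = OUT[B1] ⊔ OUT[B3] = {a@B3, d@B0, d@B2, e@B2, f@B1}
Applying B2's transfer function to that IN value gives OUT[B2] (row B2 above).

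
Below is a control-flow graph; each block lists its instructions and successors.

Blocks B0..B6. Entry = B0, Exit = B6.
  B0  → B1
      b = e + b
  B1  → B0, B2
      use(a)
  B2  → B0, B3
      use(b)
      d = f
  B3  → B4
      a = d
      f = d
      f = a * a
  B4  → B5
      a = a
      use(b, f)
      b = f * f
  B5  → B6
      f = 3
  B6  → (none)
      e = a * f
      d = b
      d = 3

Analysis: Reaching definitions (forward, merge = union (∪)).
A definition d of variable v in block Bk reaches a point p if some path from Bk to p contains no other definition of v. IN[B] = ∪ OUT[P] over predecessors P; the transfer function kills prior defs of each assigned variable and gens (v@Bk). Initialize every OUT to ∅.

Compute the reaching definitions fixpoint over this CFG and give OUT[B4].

Per-block solution:
  B0:  IN={b@B0, d@B2}  OUT={b@B0, d@B2}
  B1:  IN={b@B0, d@B2}  OUT={b@B0, d@B2}
  B2:  IN={b@B0, d@B2}  OUT={b@B0, d@B2}
  B3:  IN={b@B0, d@B2}  OUT={a@B3, b@B0, d@B2, f@B3}
  B4:  IN={a@B3, b@B0, d@B2, f@B3}  OUT={a@B4, b@B4, d@B2, f@B3}
  B5:  IN={a@B4, b@B4, d@B2, f@B3}  OUT={a@B4, b@B4, d@B2, f@B5}
  B6:  IN={a@B4, b@B4, d@B2, f@B5}  OUT={a@B4, b@B4, d@B6, e@B6, f@B5}

Merge at B4: IN[B4] = OUT[B3] = {a@B3, b@B0, d@B2, f@B3}
Applying B4's transfer function to that IN value gives OUT[B4] (row B4 above).

Answer: {a@B4, b@B4, d@B2, f@B3}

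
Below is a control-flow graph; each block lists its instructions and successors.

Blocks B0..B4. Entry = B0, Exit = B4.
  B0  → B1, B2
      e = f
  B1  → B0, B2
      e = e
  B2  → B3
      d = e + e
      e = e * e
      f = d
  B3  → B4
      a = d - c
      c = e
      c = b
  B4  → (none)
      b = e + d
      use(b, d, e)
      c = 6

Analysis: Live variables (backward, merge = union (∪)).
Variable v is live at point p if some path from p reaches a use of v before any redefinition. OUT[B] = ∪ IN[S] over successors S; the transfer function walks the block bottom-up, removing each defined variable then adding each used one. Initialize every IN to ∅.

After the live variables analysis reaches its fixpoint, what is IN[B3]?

Answer: {b, c, d, e}

Trace:
Per-block solution:
  B0: | IN={b, c, f} | OUT={b, c, e, f}
  B1: | IN={b, c, e, f} | OUT={b, c, e, f}
  B2: | IN={b, c, e} | OUT={b, c, d, e}
  B3: | IN={b, c, d, e} | OUT={d, e}
  B4: | IN={d, e} | OUT={}

Merge at B3: OUT[B3] = IN[B4] = {d, e}
Applying B3's transfer function to that OUT value gives IN[B3] (row B3 above).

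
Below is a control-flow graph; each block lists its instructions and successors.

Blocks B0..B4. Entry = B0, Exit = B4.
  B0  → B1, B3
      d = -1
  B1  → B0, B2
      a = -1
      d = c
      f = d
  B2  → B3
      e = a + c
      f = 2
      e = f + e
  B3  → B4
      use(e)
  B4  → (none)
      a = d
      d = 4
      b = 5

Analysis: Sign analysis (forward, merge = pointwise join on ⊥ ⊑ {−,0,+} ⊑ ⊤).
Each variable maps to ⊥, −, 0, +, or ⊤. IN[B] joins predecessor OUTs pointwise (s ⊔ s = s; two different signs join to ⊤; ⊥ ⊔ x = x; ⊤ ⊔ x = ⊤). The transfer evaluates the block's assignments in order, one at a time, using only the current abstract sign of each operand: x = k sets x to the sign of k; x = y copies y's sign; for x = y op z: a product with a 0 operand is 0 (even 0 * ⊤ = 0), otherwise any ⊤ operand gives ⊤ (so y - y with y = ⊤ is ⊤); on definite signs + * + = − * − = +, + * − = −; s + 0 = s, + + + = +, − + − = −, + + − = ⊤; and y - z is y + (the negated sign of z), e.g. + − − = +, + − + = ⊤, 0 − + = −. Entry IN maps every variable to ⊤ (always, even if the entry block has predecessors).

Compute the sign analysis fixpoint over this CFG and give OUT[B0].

Answer: {a: ⊤, b: ⊤, c: ⊤, d: -, e: ⊤, f: ⊤}

Trace:
Fixpoint table:
  B0:  IN=(all ⊤)  OUT={d:-; rest ⊤}
  B1:  IN={d:-; rest ⊤}  OUT={a:-; rest ⊤}
  B2:  IN={a:-; rest ⊤}  OUT={a:-, f:+; rest ⊤}
  B3:  IN=(all ⊤)  OUT=(all ⊤)
  B4:  IN=(all ⊤)  OUT={b:+, d:+; rest ⊤}

Merge at B0 (entry node, so the boundary value (all ⊤) is joined with the incoming edge(s)): IN[B0] = (all ⊤) ⊔ OUT[B1] = {a: ⊤, b: ⊤, c: ⊤, d: ⊤, e: ⊤, f: ⊤}
Applying B0's transfer function to that IN value gives OUT[B0] (row B0 above).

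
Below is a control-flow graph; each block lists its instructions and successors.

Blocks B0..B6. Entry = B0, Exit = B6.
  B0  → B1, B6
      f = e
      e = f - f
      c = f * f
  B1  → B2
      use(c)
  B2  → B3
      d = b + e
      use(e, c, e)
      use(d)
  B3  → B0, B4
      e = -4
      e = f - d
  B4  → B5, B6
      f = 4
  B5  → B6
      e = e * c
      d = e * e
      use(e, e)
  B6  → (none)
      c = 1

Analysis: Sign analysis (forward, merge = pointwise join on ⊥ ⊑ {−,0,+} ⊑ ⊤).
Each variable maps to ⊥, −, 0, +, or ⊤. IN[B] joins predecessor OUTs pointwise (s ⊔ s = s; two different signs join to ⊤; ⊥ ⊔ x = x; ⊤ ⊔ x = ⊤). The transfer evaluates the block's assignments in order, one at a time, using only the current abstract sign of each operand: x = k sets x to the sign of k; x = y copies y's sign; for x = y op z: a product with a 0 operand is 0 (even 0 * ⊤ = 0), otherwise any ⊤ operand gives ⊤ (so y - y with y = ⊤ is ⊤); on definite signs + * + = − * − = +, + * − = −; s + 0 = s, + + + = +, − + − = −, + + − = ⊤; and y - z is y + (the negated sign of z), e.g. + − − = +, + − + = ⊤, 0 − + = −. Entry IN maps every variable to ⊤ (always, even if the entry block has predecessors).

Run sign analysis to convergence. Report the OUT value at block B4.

Answer: {a: ⊤, b: ⊤, c: ⊤, d: ⊤, e: ⊤, f: +}

Derivation:
Fixpoint table:
  B0:   IN=(all ⊤)   OUT=(all ⊤)
  B1:   IN=(all ⊤)   OUT=(all ⊤)
  B2:   IN=(all ⊤)   OUT=(all ⊤)
  B3:   IN=(all ⊤)   OUT=(all ⊤)
  B4:   IN=(all ⊤)   OUT={f:+; rest ⊤}
  B5:   IN={f:+; rest ⊤}   OUT={f:+; rest ⊤}
  B6:   IN=(all ⊤)   OUT={c:+; rest ⊤}

Merge at B4: IN[B4] = OUT[B3] = {a: ⊤, b: ⊤, c: ⊤, d: ⊤, e: ⊤, f: ⊤}
Applying B4's transfer function to that IN value gives OUT[B4] (row B4 above).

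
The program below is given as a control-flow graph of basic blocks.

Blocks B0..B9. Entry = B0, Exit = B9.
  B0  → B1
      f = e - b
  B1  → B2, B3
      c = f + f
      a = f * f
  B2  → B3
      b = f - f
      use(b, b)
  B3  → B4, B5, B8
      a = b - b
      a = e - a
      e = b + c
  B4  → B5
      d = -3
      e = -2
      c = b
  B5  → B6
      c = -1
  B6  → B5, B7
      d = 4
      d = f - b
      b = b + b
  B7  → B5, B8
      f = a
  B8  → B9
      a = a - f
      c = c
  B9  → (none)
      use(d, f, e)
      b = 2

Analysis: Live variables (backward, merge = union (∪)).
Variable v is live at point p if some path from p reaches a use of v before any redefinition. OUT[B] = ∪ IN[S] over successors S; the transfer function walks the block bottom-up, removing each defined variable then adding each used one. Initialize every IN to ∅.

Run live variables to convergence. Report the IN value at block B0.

Answer: {b, d, e}

Derivation:
Per-block solution:
  B0:   IN={b, d, e}   OUT={b, d, e, f}
  B1:   IN={b, d, e, f}   OUT={b, c, d, e, f}
  B2:   IN={c, d, e, f}   OUT={b, c, d, e, f}
  B3:   IN={b, c, d, e, f}   OUT={a, b, c, d, e, f}
  B4:   IN={a, b, f}   OUT={a, b, e, f}
  B5:   IN={a, b, e, f}   OUT={a, b, c, e, f}
  B6:   IN={a, b, c, e, f}   OUT={a, b, c, d, e, f}
  B7:   IN={a, b, c, d, e}   OUT={a, b, c, d, e, f}
  B8:   IN={a, c, d, e, f}   OUT={d, e, f}
  B9:   IN={d, e, f}   OUT={}

Merge at B0: OUT[B0] = IN[B1] = {b, d, e, f}
Applying B0's transfer function to that OUT value gives IN[B0] (row B0 above).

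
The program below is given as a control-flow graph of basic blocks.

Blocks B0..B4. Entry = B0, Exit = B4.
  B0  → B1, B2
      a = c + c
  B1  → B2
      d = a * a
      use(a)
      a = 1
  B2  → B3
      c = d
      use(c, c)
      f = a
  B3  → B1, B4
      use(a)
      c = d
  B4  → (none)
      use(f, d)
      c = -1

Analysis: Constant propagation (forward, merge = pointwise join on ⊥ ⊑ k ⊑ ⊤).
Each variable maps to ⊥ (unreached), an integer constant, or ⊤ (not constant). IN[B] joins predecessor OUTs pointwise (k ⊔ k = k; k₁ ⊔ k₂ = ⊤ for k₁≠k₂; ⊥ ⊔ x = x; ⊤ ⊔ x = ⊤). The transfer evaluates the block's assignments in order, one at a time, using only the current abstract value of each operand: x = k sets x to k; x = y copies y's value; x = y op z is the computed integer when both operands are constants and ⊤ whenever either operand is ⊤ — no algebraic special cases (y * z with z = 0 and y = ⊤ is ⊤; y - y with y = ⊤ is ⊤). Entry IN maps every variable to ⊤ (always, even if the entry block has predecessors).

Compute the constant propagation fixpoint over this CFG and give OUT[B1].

Fixpoint table:
  B0:  IN=(all ⊤)  OUT=(all ⊤)
  B1:  IN=(all ⊤)  OUT={a:1; rest ⊤}
  B2:  IN=(all ⊤)  OUT=(all ⊤)
  B3:  IN=(all ⊤)  OUT=(all ⊤)
  B4:  IN=(all ⊤)  OUT={c:-1; rest ⊤}

Merge at B1: IN[B1] = OUT[B0] ⊔ OUT[B3] = {a: ⊤, b: ⊤, c: ⊤, d: ⊤, e: ⊤, f: ⊤}
Applying B1's transfer function to that IN value gives OUT[B1] (row B1 above).

Answer: {a: 1, b: ⊤, c: ⊤, d: ⊤, e: ⊤, f: ⊤}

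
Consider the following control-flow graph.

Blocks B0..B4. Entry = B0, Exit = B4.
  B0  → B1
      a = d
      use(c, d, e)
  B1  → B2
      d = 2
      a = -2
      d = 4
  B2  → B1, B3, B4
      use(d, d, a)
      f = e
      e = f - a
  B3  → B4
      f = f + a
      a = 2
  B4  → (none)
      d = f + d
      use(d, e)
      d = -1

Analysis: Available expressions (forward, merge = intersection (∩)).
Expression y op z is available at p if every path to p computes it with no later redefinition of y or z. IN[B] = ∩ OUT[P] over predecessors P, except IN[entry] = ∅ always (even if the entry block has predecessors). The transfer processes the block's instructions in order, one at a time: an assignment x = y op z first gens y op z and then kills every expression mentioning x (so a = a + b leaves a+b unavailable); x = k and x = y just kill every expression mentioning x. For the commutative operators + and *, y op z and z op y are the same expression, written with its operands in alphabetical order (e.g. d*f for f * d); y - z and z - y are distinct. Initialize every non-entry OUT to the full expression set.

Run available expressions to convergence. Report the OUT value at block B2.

Fixpoint table:
  B0: | IN={} | OUT={}
  B1: | IN={} | OUT={}
  B2: | IN={} | OUT={f-a}
  B3: | IN={f-a} | OUT={}
  B4: | IN={} | OUT={}

Merge at B2: IN[B2] = OUT[B1] = {}
Applying B2's transfer function to that IN value gives OUT[B2] (row B2 above).

Answer: {f-a}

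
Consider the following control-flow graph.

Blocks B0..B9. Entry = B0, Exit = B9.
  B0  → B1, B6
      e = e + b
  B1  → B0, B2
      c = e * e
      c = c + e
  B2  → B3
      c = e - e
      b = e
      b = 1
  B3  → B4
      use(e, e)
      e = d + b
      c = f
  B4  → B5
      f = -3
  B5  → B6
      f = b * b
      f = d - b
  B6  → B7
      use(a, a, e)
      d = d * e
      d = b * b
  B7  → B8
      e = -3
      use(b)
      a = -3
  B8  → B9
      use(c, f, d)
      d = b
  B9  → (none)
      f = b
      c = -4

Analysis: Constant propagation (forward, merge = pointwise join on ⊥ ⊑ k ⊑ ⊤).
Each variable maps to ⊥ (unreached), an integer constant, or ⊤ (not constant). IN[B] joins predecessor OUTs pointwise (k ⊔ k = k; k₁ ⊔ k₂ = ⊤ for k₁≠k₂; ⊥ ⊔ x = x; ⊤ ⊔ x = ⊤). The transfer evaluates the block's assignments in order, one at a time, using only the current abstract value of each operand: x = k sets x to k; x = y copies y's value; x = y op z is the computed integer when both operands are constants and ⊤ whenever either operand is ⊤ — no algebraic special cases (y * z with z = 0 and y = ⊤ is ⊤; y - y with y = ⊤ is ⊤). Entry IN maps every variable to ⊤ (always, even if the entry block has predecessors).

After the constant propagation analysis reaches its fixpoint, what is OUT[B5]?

Answer: {a: ⊤, b: 1, c: ⊤, d: ⊤, e: ⊤, f: ⊤}

Working:
Fixpoint table:
  B0:   IN=(all ⊤)   OUT=(all ⊤)
  B1:   IN=(all ⊤)   OUT=(all ⊤)
  B2:   IN=(all ⊤)   OUT={b:1; rest ⊤}
  B3:   IN={b:1; rest ⊤}   OUT={b:1; rest ⊤}
  B4:   IN={b:1; rest ⊤}   OUT={b:1, f:-3; rest ⊤}
  B5:   IN={b:1, f:-3; rest ⊤}   OUT={b:1; rest ⊤}
  B6:   IN=(all ⊤)   OUT=(all ⊤)
  B7:   IN=(all ⊤)   OUT={a:-3, e:-3; rest ⊤}
  B8:   IN={a:-3, e:-3; rest ⊤}   OUT={a:-3, e:-3; rest ⊤}
  B9:   IN={a:-3, e:-3; rest ⊤}   OUT={a:-3, c:-4, e:-3; rest ⊤}

Merge at B5: IN[B5] = OUT[B4] = {a: ⊤, b: 1, c: ⊤, d: ⊤, e: ⊤, f: -3}
Applying B5's transfer function to that IN value gives OUT[B5] (row B5 above).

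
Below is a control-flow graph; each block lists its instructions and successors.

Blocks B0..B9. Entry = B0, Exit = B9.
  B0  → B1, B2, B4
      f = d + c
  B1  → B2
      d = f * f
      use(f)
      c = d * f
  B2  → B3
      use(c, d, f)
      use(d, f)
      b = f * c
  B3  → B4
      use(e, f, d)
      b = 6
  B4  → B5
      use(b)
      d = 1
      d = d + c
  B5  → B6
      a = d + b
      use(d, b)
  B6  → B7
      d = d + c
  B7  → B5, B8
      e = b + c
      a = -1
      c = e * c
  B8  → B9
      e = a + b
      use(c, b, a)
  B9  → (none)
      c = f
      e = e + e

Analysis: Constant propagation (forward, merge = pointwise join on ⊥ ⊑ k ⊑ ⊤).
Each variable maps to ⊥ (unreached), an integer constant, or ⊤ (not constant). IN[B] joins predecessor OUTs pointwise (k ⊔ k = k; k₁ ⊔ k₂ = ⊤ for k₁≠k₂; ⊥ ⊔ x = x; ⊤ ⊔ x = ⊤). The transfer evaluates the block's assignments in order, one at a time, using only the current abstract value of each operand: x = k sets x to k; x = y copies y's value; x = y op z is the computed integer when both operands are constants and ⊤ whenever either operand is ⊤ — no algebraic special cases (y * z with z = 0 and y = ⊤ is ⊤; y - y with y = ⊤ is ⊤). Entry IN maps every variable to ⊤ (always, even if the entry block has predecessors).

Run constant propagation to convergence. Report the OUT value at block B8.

Answer: {a: -1, b: ⊤, c: ⊤, d: ⊤, e: ⊤, f: ⊤}

Trace:
Fixpoint table:
  B0:   IN=(all ⊤)   OUT=(all ⊤)
  B1:   IN=(all ⊤)   OUT=(all ⊤)
  B2:   IN=(all ⊤)   OUT=(all ⊤)
  B3:   IN=(all ⊤)   OUT={b:6; rest ⊤}
  B4:   IN=(all ⊤)   OUT=(all ⊤)
  B5:   IN=(all ⊤)   OUT=(all ⊤)
  B6:   IN=(all ⊤)   OUT=(all ⊤)
  B7:   IN=(all ⊤)   OUT={a:-1; rest ⊤}
  B8:   IN={a:-1; rest ⊤}   OUT={a:-1; rest ⊤}
  B9:   IN={a:-1; rest ⊤}   OUT={a:-1; rest ⊤}

Merge at B8: IN[B8] = OUT[B7] = {a: -1, b: ⊤, c: ⊤, d: ⊤, e: ⊤, f: ⊤}
Applying B8's transfer function to that IN value gives OUT[B8] (row B8 above).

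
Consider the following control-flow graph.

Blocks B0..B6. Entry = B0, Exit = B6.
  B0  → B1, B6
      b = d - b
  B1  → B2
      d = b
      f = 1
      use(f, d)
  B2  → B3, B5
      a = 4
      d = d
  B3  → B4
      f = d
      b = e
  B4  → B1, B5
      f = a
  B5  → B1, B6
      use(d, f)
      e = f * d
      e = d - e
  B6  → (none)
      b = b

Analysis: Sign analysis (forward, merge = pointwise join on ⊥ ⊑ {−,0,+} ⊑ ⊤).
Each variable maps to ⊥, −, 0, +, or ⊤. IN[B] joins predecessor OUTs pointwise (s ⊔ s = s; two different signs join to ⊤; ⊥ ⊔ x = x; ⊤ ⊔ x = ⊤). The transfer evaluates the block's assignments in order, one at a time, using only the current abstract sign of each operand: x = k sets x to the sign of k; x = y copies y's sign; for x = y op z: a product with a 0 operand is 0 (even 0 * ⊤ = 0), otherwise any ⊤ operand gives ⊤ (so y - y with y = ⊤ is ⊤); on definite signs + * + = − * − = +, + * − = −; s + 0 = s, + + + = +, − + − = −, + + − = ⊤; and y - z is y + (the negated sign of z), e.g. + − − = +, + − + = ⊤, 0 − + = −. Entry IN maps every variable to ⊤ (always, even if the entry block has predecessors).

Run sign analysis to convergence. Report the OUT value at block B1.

Per-block solution:
  B0:   IN=(all ⊤)   OUT=(all ⊤)
  B1:   IN=(all ⊤)   OUT={f:+; rest ⊤}
  B2:   IN={f:+; rest ⊤}   OUT={a:+, f:+; rest ⊤}
  B3:   IN={a:+, f:+; rest ⊤}   OUT={a:+; rest ⊤}
  B4:   IN={a:+; rest ⊤}   OUT={a:+, f:+; rest ⊤}
  B5:   IN={a:+, f:+; rest ⊤}   OUT={a:+, f:+; rest ⊤}
  B6:   IN=(all ⊤)   OUT=(all ⊤)

Merge at B1: IN[B1] = OUT[B0] ⊔ OUT[B4] ⊔ OUT[B5] = {a: ⊤, b: ⊤, c: ⊤, d: ⊤, e: ⊤, f: ⊤}
Applying B1's transfer function to that IN value gives OUT[B1] (row B1 above).

Answer: {a: ⊤, b: ⊤, c: ⊤, d: ⊤, e: ⊤, f: +}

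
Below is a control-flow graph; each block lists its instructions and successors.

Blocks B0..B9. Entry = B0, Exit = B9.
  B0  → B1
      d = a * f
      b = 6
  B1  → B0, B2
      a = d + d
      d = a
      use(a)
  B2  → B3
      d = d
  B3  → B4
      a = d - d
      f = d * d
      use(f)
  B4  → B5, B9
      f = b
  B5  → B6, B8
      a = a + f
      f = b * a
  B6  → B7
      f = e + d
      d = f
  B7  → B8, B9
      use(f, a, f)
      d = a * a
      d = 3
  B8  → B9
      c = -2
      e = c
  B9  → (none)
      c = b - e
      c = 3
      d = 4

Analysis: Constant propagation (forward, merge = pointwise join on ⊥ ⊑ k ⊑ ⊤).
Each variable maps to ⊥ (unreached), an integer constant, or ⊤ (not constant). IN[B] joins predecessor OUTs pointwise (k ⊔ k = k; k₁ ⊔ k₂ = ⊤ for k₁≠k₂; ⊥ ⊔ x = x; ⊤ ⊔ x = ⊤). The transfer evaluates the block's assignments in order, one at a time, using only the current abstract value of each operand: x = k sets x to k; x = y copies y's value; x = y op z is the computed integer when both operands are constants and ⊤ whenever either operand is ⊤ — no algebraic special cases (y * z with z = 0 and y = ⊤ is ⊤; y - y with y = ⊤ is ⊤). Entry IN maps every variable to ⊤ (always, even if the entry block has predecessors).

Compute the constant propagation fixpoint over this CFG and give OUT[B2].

Per-block solution:
  B0: | IN=(all ⊤) | OUT={b:6; rest ⊤}
  B1: | IN={b:6; rest ⊤} | OUT={b:6; rest ⊤}
  B2: | IN={b:6; rest ⊤} | OUT={b:6; rest ⊤}
  B3: | IN={b:6; rest ⊤} | OUT={b:6; rest ⊤}
  B4: | IN={b:6; rest ⊤} | OUT={b:6, f:6; rest ⊤}
  B5: | IN={b:6, f:6; rest ⊤} | OUT={b:6; rest ⊤}
  B6: | IN={b:6; rest ⊤} | OUT={b:6; rest ⊤}
  B7: | IN={b:6; rest ⊤} | OUT={b:6, d:3; rest ⊤}
  B8: | IN={b:6; rest ⊤} | OUT={b:6, c:-2, e:-2; rest ⊤}
  B9: | IN={b:6; rest ⊤} | OUT={b:6, c:3, d:4; rest ⊤}

Merge at B2: IN[B2] = OUT[B1] = {a: ⊤, b: 6, c: ⊤, d: ⊤, e: ⊤, f: ⊤}
Applying B2's transfer function to that IN value gives OUT[B2] (row B2 above).

Answer: {a: ⊤, b: 6, c: ⊤, d: ⊤, e: ⊤, f: ⊤}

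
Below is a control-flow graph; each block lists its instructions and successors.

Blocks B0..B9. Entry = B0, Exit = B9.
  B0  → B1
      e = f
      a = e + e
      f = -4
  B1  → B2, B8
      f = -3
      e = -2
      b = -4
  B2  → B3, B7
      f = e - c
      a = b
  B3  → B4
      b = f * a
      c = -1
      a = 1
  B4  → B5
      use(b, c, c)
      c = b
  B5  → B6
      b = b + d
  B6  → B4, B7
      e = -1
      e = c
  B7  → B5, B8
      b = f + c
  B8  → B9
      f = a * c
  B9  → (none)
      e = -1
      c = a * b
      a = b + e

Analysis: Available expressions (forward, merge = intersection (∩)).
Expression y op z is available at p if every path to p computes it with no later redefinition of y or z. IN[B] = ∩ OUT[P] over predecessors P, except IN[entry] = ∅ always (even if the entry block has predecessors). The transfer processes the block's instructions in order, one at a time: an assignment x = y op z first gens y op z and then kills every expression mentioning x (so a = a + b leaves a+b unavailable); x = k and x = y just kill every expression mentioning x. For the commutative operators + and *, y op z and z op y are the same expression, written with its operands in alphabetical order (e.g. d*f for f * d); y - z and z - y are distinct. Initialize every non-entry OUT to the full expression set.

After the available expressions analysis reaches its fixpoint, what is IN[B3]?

Answer: {e-c}

Working:
Converged values:
  B0: | IN={} | OUT={e+e}
  B1: | IN={e+e} | OUT={}
  B2: | IN={} | OUT={e-c}
  B3: | IN={e-c} | OUT={}
  B4: | IN={} | OUT={}
  B5: | IN={} | OUT={}
  B6: | IN={} | OUT={}
  B7: | IN={} | OUT={c+f}
  B8: | IN={} | OUT={a*c}
  B9: | IN={a*c} | OUT={b+e}

Merge at B3: IN[B3] = OUT[B2] = {e-c}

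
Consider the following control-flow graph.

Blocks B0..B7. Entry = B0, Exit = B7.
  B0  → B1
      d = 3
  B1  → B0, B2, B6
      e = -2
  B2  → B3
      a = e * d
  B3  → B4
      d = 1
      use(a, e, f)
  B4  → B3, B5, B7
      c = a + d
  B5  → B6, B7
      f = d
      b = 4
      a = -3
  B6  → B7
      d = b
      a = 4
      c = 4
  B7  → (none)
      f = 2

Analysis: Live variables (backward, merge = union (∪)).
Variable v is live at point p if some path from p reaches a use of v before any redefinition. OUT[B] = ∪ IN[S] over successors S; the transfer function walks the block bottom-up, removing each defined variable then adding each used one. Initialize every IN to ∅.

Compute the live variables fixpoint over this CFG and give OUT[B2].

Answer: {a, e, f}

Derivation:
Per-block solution:
  B0:  IN={b, f}  OUT={b, d, f}
  B1:  IN={b, d, f}  OUT={b, d, e, f}
  B2:  IN={d, e, f}  OUT={a, e, f}
  B3:  IN={a, e, f}  OUT={a, d, e, f}
  B4:  IN={a, d, e, f}  OUT={a, d, e, f}
  B5:  IN={d}  OUT={b}
  B6:  IN={b}  OUT={}
  B7:  IN={}  OUT={}

Merge at B2: OUT[B2] = IN[B3] = {a, e, f}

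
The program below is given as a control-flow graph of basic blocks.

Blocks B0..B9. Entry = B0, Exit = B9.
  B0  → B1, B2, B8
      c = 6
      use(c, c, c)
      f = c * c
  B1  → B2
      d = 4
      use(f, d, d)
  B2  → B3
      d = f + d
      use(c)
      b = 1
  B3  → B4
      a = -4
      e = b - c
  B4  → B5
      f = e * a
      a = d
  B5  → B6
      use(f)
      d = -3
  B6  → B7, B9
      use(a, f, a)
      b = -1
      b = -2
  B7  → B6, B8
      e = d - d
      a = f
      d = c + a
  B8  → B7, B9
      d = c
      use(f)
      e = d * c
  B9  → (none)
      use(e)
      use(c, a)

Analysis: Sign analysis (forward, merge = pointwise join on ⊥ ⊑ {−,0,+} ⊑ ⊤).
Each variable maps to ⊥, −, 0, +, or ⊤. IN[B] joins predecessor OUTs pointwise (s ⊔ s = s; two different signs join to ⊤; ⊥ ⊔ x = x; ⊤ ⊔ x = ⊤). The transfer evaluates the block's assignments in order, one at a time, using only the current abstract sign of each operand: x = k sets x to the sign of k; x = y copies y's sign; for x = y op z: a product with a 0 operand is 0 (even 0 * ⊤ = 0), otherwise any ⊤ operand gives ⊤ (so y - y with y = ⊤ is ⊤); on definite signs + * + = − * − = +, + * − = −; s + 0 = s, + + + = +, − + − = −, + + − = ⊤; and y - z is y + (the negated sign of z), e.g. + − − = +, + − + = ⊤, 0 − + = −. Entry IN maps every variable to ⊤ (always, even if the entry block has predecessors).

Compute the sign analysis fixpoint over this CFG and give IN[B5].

Answer: {a: ⊤, b: +, c: +, d: ⊤, e: ⊤, f: ⊤}

Trace:
Converged values:
  B0:  IN=(all ⊤)  OUT={c:+, f:+; rest ⊤}
  B1:  IN={c:+, f:+; rest ⊤}  OUT={c:+, d:+, f:+; rest ⊤}
  B2:  IN={c:+, f:+; rest ⊤}  OUT={b:+, c:+, f:+; rest ⊤}
  B3:  IN={b:+, c:+, f:+; rest ⊤}  OUT={a:-, b:+, c:+, f:+; rest ⊤}
  B4:  IN={a:-, b:+, c:+, f:+; rest ⊤}  OUT={b:+, c:+; rest ⊤}
  B5:  IN={b:+, c:+; rest ⊤}  OUT={b:+, c:+, d:-; rest ⊤}
  B6:  IN={c:+; rest ⊤}  OUT={b:-, c:+; rest ⊤}
  B7:  IN={c:+; rest ⊤}  OUT={c:+; rest ⊤}
  B8:  IN={c:+; rest ⊤}  OUT={c:+, d:+, e:+; rest ⊤}
  B9:  IN={c:+; rest ⊤}  OUT={c:+; rest ⊤}

Merge at B5: IN[B5] = OUT[B4] = {a: ⊤, b: +, c: +, d: ⊤, e: ⊤, f: ⊤}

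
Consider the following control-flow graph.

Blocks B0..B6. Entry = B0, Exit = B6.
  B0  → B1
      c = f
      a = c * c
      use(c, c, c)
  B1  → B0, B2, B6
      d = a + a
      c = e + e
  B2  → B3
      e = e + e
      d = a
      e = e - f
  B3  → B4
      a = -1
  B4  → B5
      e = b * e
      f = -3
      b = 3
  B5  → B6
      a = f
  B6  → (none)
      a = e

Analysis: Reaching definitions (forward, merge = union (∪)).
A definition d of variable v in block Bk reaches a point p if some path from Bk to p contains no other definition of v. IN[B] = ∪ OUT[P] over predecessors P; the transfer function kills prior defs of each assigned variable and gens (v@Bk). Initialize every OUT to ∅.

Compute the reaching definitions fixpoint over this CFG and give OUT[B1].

Answer: {a@B0, c@B1, d@B1}

Working:
Per-block solution:
  B0: | IN={a@B0, c@B1, d@B1} | OUT={a@B0, c@B0, d@B1}
  B1: | IN={a@B0, c@B0, d@B1} | OUT={a@B0, c@B1, d@B1}
  B2: | IN={a@B0, c@B1, d@B1} | OUT={a@B0, c@B1, d@B2, e@B2}
  B3: | IN={a@B0, c@B1, d@B2, e@B2} | OUT={a@B3, c@B1, d@B2, e@B2}
  B4: | IN={a@B3, c@B1, d@B2, e@B2} | OUT={a@B3, b@B4, c@B1, d@B2, e@B4, f@B4}
  B5: | IN={a@B3, b@B4, c@B1, d@B2, e@B4, f@B4} | OUT={a@B5, b@B4, c@B1, d@B2, e@B4, f@B4}
  B6: | IN={a@B0, a@B5, b@B4, c@B1, d@B1, d@B2, e@B4, f@B4} | OUT={a@B6, b@B4, c@B1, d@B1, d@B2, e@B4, f@B4}

Merge at B1: IN[B1] = OUT[B0] = {a@B0, c@B0, d@B1}
Applying B1's transfer function to that IN value gives OUT[B1] (row B1 above).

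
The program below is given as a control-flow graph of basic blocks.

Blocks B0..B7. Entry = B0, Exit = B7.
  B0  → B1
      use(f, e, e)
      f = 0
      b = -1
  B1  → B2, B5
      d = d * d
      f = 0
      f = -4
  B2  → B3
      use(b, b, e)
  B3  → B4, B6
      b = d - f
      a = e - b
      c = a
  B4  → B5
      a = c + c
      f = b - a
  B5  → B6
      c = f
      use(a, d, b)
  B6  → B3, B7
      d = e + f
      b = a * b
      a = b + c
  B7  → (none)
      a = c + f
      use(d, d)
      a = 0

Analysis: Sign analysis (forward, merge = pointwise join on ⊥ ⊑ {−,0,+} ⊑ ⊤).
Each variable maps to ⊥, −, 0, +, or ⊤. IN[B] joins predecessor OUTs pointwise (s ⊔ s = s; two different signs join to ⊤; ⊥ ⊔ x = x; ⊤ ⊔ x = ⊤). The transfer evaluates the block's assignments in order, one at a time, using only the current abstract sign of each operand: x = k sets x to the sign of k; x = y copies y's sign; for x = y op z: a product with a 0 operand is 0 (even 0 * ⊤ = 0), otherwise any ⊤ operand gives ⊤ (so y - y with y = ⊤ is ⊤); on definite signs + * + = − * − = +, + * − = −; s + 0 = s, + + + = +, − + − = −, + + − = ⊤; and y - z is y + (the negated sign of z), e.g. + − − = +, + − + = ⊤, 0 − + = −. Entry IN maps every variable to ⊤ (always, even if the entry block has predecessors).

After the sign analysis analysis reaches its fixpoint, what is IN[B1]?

Converged values:
  B0:  IN=(all ⊤)  OUT={b:-, f:0; rest ⊤}
  B1:  IN={b:-, f:0; rest ⊤}  OUT={b:-, f:-; rest ⊤}
  B2:  IN={b:-, f:-; rest ⊤}  OUT={b:-, f:-; rest ⊤}
  B3:  IN=(all ⊤)  OUT=(all ⊤)
  B4:  IN=(all ⊤)  OUT=(all ⊤)
  B5:  IN=(all ⊤)  OUT=(all ⊤)
  B6:  IN=(all ⊤)  OUT=(all ⊤)
  B7:  IN=(all ⊤)  OUT={a:0; rest ⊤}

Merge at B1: IN[B1] = OUT[B0] = {a: ⊤, b: -, c: ⊤, d: ⊤, e: ⊤, f: 0}

Answer: {a: ⊤, b: -, c: ⊤, d: ⊤, e: ⊤, f: 0}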